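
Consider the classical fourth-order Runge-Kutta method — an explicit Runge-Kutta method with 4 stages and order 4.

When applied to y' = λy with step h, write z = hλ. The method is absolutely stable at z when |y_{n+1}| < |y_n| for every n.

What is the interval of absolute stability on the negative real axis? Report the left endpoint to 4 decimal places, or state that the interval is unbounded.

With y'=λy (z=hλ):
  order 4, 4-stage ⇒ R(z)=1+z+z^2/2+z^3/6+z^4/24
  (e.g. R(-1.06)=0.35590, |R|=0.35590)

Solve |R(x)|<1 on ℝ⁻.
x=-1.06: |R|=0.3559
|R(-2.88)|=1.1524 |R(-2.66)|=0.8270 |R(-0.57)|=0.5660
Bisect:
  x_lo=-3.1142 |R|=1.6202  x_hi=-0.3196 |R|=0.7264
  mid=-1.71691 |R|=0.27553 →hi
  mid=-2.41555 |R|=0.57139 →hi
  mid=-2.76487 |R|=0.96965 →hi
  mid=-2.93953 |R|=1.25856 →lo
  mid=-2.85220 |R|=1.10565 →lo
  mid=-2.80854 |R|=1.03561 →lo
  mid=-2.78671 |R|=1.00213 →lo
  ...
  [-2.78534,-2.78517] ⇒ x*=-2.7853
Stable set (-2.7853, 0).

(-2.7853, 0).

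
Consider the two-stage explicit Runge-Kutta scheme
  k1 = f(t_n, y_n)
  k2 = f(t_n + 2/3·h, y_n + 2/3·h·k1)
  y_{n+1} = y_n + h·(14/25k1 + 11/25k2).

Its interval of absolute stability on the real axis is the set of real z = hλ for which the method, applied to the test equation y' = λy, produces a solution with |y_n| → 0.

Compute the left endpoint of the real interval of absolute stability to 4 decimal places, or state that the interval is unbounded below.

left endpoint -3.4091.

Test eqn y'=λy, z=hλ:
  k1=λy_n ⇒ h·k1=z·y_n;  k2=λ(1+2/3z)y_n ⇒ h·k2=z(1+2/3z)y_n
  y_{n+1}/y_n = 1 + 14/25z + 11/25z(1+2/3z) = 1 + z + 22/75z²
  Hence R(z) = 1 + z + 22/75z².

Boundary: |R(x)|=1, x<0.
x=-0.41: |R|=0.6393
R=1: x+22/75x²=0 ⇒ x=−75/22=-3.4091; min R=1−1/(4·22/75)=0.1477>−1
Confirm numerically:
  x=-2.871: |R|=0.54684 <1
  x=-2.856: |R|=0.53664 <1
  x=-1.371: |R|=0.18036 <1
  x=-3.626: |R|=1.23071 >1
  x=-3.593: |R|=1.19383 >1
Interval (-3.4091, 0).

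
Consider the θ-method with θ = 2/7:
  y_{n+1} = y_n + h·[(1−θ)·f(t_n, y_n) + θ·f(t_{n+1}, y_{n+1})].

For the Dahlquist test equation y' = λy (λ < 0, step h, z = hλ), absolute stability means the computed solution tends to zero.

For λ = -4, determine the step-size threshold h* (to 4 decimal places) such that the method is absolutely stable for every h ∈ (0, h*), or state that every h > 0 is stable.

(-4.6667,0); λ=-4 ⇒ h* = (14/3)/4 = 1.1667.

Set f=λy, z=hλ:
  y_{n+1} = y_n + z·[5/7·y_n + 2/7·y_{n+1}] ⇒ (1 − 2/7z)y_{n+1} = (1 + 5/7z)y_n
  ⇒ R(z) = (1 + 5/7z)/(1 − 2/7z).

Solve |R(x)|<1 on ℝ⁻.
x=-0.83: |R|=0.3291
R=−1: 1+5/7x = −1+2/7x ⇒ -3/7x=2 ⇒ x=2/(-3/7)=-4.6667
Confirm numerically:
  x=-4.080: |R|=0.88391 <1
  x=-4.072: |R|=0.88220 <1
  x=-2.591: |R|=0.48884 <1
  x=-2.006: |R|=0.27515 <1
  x=-5.175: |R|=1.08790 >1
  x=-4.816: |R|=1.02694 >1
  x=-4.760: |R|=1.01695 >1
Interval (-4.6667, 0).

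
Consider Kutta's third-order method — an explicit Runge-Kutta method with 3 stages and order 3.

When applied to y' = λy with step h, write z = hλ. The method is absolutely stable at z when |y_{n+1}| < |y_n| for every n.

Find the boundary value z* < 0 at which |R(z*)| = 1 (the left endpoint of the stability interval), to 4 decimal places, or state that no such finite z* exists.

left endpoint -2.5127.

Test eqn y'=λy, z=hλ:
  order 3, 3-stage ⇒ R(z)=1+z+z^2/2+z^3/6
  (e.g. R(-1.29)=0.18427, |R|=0.18427)

Need |R(x)|<1, x<0.
x=-1.29: |R|=0.1843
|R(-2.48)|=0.9470 |R(-2.11)|=0.4496 |R(-0.69)|=0.4933
Bisect:
  x_lo=-3.0130 |R|=2.0327  x_hi=-0.3159 |R|=0.7287
  mid=-1.66446 |R|=0.04779 →hi
  mid=-2.33873 |R|=0.73591 →hi
  mid=-2.67586 |R|=1.28905 →lo
  mid=-2.50730 |R|=0.99106 →hi
  mid=-2.59158 |R|=1.13440 →lo
  mid=-2.54944 |R|=1.06136 →lo
  mid=-2.52837 |R|=1.02587 →lo
  mid=-2.51783 |R|=1.00838 →lo
  mid=-2.51256 |R|=0.99970 →hi
  ...
  [-2.51289,-2.51273] ⇒ x*=-2.5127
Interval (-2.5127, 0).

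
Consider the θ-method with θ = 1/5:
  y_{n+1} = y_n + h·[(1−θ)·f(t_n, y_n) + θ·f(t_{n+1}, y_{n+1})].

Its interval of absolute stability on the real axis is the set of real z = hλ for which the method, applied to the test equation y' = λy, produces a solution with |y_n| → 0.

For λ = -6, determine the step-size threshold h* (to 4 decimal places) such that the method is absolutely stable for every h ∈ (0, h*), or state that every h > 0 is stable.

(-3.3333,0); λ=-6 ⇒ h* = (10/3)/6 = 0.5556.

Set f=λy, z=hλ:
  y_{n+1} = y_n + z·[4/5·y_n + 1/5·y_{n+1}] ⇒ (1 − 1/5z)y_{n+1} = (1 + 4/5z)y_n
  so R(z) = (1 + 4/5z)/(1 − 1/5z).

Find x<0 with |R(x)|<1.
x=-1.7: |R|=0.2687
R=−1: 1+4/5x = −1+1/5x ⇒ -3/5x=2 ⇒ x=2/(-3/5)=-3.3333
Confirm numerically:
  x=-3.231: |R|=0.96270 <1
  x=-2.718: |R|=0.76082 <1
  x=-1.933: |R|=0.39406 <1
  x=-1.377: |R|=0.07966 <1
  x=-3.888: |R|=1.18722 >1
  x=-3.582: |R|=1.08693 >1
Interval (-3.3333, 0).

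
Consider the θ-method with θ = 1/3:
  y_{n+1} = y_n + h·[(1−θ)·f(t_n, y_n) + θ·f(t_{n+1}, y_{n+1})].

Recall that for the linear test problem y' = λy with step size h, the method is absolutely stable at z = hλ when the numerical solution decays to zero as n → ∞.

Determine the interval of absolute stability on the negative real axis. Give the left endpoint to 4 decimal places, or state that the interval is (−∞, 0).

On y'=λy, z=hλ:
  y_{n+1} = y_n + z·[2/3·y_n + 1/3·y_{n+1}] ⇒ (1 − 1/3z)y_{n+1} = (1 + 2/3z)y_n
  ⇒ R(z) = (1 + 2/3z)/(1 − 1/3z).

Need |R(x)|<1, x<0.
x=-0.62: |R|=0.4862
R=−1: 1+2/3x = −1+1/3x ⇒ -1/3x=2 ⇒ x=2/(-1/3)=-6.0000
Confirm numerically:
  x=-5.241: |R|=0.90790 <1
  x=-4.428: |R|=0.78837 <1
  x=-3.922: |R|=0.69980 <1
  x=-3.711: |R|=0.65892 <1
  x=-6.395: |R|=1.04204 >1
  x=-6.345: |R|=1.03692 >1
Stable set (-6.0000, 0).

(-6.0000, 0).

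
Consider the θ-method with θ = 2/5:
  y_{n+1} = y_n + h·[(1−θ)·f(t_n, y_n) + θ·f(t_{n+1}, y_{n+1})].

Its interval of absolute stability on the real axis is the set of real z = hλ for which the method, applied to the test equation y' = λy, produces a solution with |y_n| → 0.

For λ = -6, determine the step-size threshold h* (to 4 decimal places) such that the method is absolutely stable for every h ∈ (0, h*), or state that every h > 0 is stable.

(-10.0000,0); λ=-6 ⇒ h* = (10)/6 = 1.6667.

Set f=λy, z=hλ:
  y_{n+1} = y_n + z·[3/5·y_n + 2/5·y_{n+1}] ⇒ (1 − 2/5z)y_{n+1} = (1 + 3/5z)y_n
  R(z) = (1 + 3/5z)/(1 − 2/5z).

Need |R(x)|<1, x<0.
x=-1.52: |R|=0.0547
R=−1: 1+3/5x = −1+2/5x ⇒ -1/5x=2 ⇒ x=2/(-1/5)=-10.0000
Confirm numerically:
  x=-7.998: |R|=0.90465 <1
  x=-7.411: |R|=0.86939 <1
  x=-4.621: |R|=0.62231 <1
  x=-10.436: |R|=1.01685 >1
  x=-10.394: |R|=1.01528 >1
  x=-10.198: |R|=1.00780 >1
Interval (-10.0000, 0).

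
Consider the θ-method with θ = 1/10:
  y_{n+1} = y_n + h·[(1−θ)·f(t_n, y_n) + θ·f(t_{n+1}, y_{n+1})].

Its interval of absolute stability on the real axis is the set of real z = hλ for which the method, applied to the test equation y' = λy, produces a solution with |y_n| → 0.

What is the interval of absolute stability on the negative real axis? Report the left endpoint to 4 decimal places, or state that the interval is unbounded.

Test eqn y'=λy, z=hλ:
  y_{n+1} = y_n + z·[9/10·y_n + 1/10·y_{n+1}] ⇒ (1 − 1/10z)y_{n+1} = (1 + 9/10z)y_n
  so R(z) = (1 + 9/10z)/(1 − 1/10z).

Boundary: |R(x)|=1, x<0.
x=-0.56: |R|=0.4697
R=−1: 1+9/10x = −1+1/10x ⇒ -4/5x=2 ⇒ x=2/(-4/5)=-2.5000
Confirm numerically:
  x=-2.155: |R|=0.77293 <1
  x=-1.772: |R|=0.50527 <1
  x=-1.413: |R|=0.23806 <1
  x=-2.712: |R|=1.13342 >1
  x=-2.612: |R|=1.07104 >1
So |R|<1 on (-2.5000, 0).

(-2.5000, 0).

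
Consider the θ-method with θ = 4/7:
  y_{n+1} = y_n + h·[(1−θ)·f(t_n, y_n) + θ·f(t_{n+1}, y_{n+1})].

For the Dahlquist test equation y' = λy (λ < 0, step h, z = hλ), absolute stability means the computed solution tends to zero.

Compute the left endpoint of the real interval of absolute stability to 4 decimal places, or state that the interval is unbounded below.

Set f=λy, z=hλ:
  y_{n+1} = y_n + z·[3/7·y_n + 4/7·y_{n+1}] ⇒ (1 − 4/7z)y_{n+1} = (1 + 3/7z)y_n
  Hence R(z) = (1 + 3/7z)/(1 − 4/7z).

Solve |R(x)|<1 on ℝ⁻.
x=-0.78: |R|=0.4605
x=-2: |R|=0.0667
x=-10: |R|=0.4894
x=-100: |R|=0.7199
θ=4/7≥1/2 ⇒ |1+3/7x|<|1−4/7x| ∀x<0 ⇒ stable on all of ℝ⁻.

unbounded; (−∞, 0).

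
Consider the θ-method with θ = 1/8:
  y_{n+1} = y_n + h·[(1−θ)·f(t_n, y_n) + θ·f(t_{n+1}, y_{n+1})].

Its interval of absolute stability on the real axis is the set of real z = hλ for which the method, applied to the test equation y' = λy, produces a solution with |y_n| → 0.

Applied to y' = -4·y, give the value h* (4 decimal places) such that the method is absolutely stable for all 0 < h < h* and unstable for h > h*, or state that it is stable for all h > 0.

Test eqn y'=λy, z=hλ:
  y_{n+1} = y_n + z·[7/8·y_n + 1/8·y_{n+1}] ⇒ (1 − 1/8z)y_{n+1} = (1 + 7/8z)y_n
  ⇒ R(z) = (1 + 7/8z)/(1 − 1/8z).

Find x<0 with |R(x)|<1.
x=-1.13: |R|=0.0099
R=−1: 1+7/8x = −1+1/8x ⇒ -3/4x=2 ⇒ x=2/(-3/4)=-2.6667
Confirm numerically:
  x=-2.641: |R|=0.98553 <1
  x=-1.507: |R|=0.26812 <1
  x=-1.497: |R|=0.26103 <1
  x=-1.496: |R|=0.26032 <1
  x=-3.255: |R|=1.31364 >1
  x=-3.116: |R|=1.24253 >1
  x=-2.953: |R|=1.15685 >1
Stable set (-2.6667, 0).

(-2.6667,0); λ=-4 ⇒ h* = (8/3)/4 = 0.6667.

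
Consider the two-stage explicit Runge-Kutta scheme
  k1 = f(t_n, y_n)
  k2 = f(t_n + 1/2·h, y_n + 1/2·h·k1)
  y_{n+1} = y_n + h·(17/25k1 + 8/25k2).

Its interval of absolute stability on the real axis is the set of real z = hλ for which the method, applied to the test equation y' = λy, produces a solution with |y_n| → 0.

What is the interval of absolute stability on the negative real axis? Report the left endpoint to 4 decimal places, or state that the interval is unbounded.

(-6.2500, 0).

Test eqn y'=λy, z=hλ:
  k1=λy_n ⇒ h·k1=z·y_n;  k2=λ(1+1/2z)y_n ⇒ h·k2=z(1+1/2z)y_n
  y_{n+1}/y_n = 1 + 17/25z + 8/25z(1+1/2z) = 1 + z + 4/25z²
  Hence R(z) = 1 + z + 4/25z².

Find x<0 with |R(x)|<1.
x=-0.78: |R|=0.3173
R=1: x+4/25x²=0 ⇒ x=−25/4=-6.2500; min R=1−1/(4·4/25)=-0.5625>−1
Confirm numerically:
  x=-5.934: |R|=0.69998 <1
  x=-5.527: |R|=0.36064 <1
  x=-4.043: |R|=0.42766 <1
  x=-3.678: |R|=0.51357 <1
  x=-6.683: |R|=1.46300 >1
  x=-6.611: |R|=1.38185 >1
  x=-6.503: |R|=1.26324 >1
So |R|<1 on (-6.2500, 0).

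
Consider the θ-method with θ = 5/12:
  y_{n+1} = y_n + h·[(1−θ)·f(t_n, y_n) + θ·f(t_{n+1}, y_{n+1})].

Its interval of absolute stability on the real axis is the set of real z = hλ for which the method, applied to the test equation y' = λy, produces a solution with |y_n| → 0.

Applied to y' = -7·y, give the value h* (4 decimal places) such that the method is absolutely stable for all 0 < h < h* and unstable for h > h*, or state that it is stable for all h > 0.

(-12.0000,0); λ=-7 ⇒ h* = (12)/7 = 1.7143.

Set f=λy, z=hλ:
  y_{n+1} = y_n + z·[7/12·y_n + 5/12·y_{n+1}] ⇒ (1 − 5/12z)y_{n+1} = (1 + 7/12z)y_n
  so R(z) = (1 + 7/12z)/(1 − 5/12z).

Boundary: |R(x)|=1, x<0.
x=-0.64: |R|=0.4947
R=−1: 1+7/12x = −1+5/12x ⇒ -1/6x=2 ⇒ x=2/(-1/6)=-12.0000
Confirm numerically:
  x=-8.197: |R|=0.85645 <1
  x=-7.639: |R|=0.82624 <1
  x=-7.286: |R|=0.80533 <1
  x=-6.417: |R|=0.74672 <1
  x=-12.504: |R|=1.01353 >1
  x=-12.343: |R|=1.00931 >1
So |R|<1 on (-12.0000, 0).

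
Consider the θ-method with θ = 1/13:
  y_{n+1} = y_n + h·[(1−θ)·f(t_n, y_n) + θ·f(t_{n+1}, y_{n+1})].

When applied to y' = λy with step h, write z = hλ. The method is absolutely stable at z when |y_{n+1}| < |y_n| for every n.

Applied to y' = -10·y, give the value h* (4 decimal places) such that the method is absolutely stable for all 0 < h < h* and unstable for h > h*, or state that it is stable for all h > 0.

With y'=λy (z=hλ):
  y_{n+1} = y_n + z·[12/13·y_n + 1/13·y_{n+1}] ⇒ (1 − 1/13z)y_{n+1} = (1 + 12/13z)y_n
  Hence R(z) = (1 + 12/13z)/(1 − 1/13z).

Boundary: |R(x)|=1, x<0.
x=-1.75: |R|=0.5424
R=−1: 1+12/13x = −1+1/13x ⇒ -11/13x=2 ⇒ x=2/(-11/13)=-2.3636
Confirm numerically:
  x=-2.017: |R|=0.74609 <1
  x=-1.746: |R|=0.53926 <1
  x=-1.632: |R|=0.44997 <1
  x=-2.900: |R|=1.37107 >1
  x=-2.723: |R|=1.25142 >1
So |R|<1 on (-2.3636, 0).

(-2.3636,0); λ=-10 ⇒ h* = (26/11)/10 = 0.2364.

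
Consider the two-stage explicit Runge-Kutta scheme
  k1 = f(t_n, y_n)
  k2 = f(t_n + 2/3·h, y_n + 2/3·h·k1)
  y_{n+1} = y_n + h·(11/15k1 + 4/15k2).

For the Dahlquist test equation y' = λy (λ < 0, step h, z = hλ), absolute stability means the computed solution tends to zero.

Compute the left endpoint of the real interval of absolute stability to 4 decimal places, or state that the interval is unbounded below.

Set f=λy, z=hλ:
  k1=λy_n ⇒ h·k1=z·y_n;  k2=λ(1+2/3z)y_n ⇒ h·k2=z(1+2/3z)y_n
  y_{n+1}/y_n = 1 + 11/15z + 4/15z(1+2/3z) = 1 + z + 8/45z²
  R(z) = 1 + z + 8/45z².

Boundary: |R(x)|=1, x<0.
x=-1.69: |R|=0.1822
R=1: x+8/45x²=0 ⇒ x=−45/8=-5.6250; min R=1−1/(4·8/45)=-0.4062>−1
Confirm numerically:
  x=-5.227: |R|=0.63016 <1
  x=-5.013: |R|=0.45459 <1
  x=-4.977: |R|=0.42665 <1
  x=-4.744: |R|=0.25698 <1
  x=-6.193: |R|=1.62536 >1
  x=-5.908: |R|=1.29724 >1
  x=-5.863: |R|=1.24807 >1
So |R|<1 on (-5.6250, 0).

left endpoint -5.6250.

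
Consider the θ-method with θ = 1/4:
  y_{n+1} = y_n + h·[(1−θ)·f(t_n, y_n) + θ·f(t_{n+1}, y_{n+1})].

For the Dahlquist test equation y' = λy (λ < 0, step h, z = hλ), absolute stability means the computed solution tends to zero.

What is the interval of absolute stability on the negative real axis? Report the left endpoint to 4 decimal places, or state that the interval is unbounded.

With y'=λy (z=hλ):
  y_{n+1} = y_n + z·[3/4·y_n + 1/4·y_{n+1}] ⇒ (1 − 1/4z)y_{n+1} = (1 + 3/4z)y_n
  Hence R(z) = (1 + 3/4z)/(1 − 1/4z).

Find x<0 with |R(x)|<1.
x=-1.29: |R|=0.0246
R=−1: 1+3/4x = −1+1/4x ⇒ -1/2x=2 ⇒ x=2/(-1/2)=-4.0000
Confirm numerically:
  x=-2.838: |R|=0.66013 <1
  x=-2.226: |R|=0.43013 <1
  x=-1.718: |R|=0.20182 <1
  x=-1.611: |R|=0.14846 <1
  x=-4.358: |R|=1.08567 >1
  x=-4.158: |R|=1.03873 >1
  x=-4.080: |R|=1.01980 >1
Interval (-4.0000, 0).

z∈(-4.0000,0).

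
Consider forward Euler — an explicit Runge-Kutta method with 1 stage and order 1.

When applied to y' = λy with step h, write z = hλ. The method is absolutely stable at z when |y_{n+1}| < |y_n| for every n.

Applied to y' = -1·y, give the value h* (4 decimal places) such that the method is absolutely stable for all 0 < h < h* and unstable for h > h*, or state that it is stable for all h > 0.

(-2.0000,0); λ=-1 ⇒ h* = 2.0000.

On y'=λy, z=hλ:
  order 1, 1-stage ⇒ R(z)=1+z
  (e.g. R(-1.05)=-0.05000, |R|=0.05000)

Need |R(x)|<1, x<0.
x=-1.05: |R|=0.0500
|R(-2.35)|=1.3500 |R(-2.09)|=1.0900 |R(-1.54)|=0.5400
Bisect:
  x_lo=-2.7486 |R|=1.7486  x_hi=-0.1203 |R|=0.8797
  mid=-1.43443 |R|=0.43443 →hi
  mid=-2.09151 |R|=1.09151 →lo
  mid=-1.76297 |R|=0.76297 →hi
  mid=-1.92724 |R|=0.92724 →hi
  mid=-2.00937 |R|=1.00937 →lo
  mid=-1.96831 |R|=0.96831 →hi
  mid=-1.98884 |R|=0.98884 →hi
  ...
  [-2.00007,-1.99991] ⇒ x*=-2.0000
So |R|<1 on (-2.0000, 0).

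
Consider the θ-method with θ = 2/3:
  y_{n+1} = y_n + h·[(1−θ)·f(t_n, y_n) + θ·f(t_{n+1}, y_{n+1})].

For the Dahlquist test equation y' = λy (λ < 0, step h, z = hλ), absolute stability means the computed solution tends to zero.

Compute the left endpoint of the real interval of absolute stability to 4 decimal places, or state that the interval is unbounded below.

unbounded; (−∞, 0).

Test eqn y'=λy, z=hλ:
  y_{n+1} = y_n + z·[1/3·y_n + 2/3·y_{n+1}] ⇒ (1 − 2/3z)y_{n+1} = (1 + 1/3z)y_n
  so R(z) = (1 + 1/3z)/(1 − 2/3z).

Solve |R(x)|<1 on ℝ⁻.
x=-1.07: |R|=0.3755
x=-2: |R|=0.1429
x=-10: |R|=0.3043
x=-100: |R|=0.4778
θ=2/3≥1/2 ⇒ |1+1/3x|<|1−2/3x| ∀x<0 ⇒ stable on all of ℝ⁻.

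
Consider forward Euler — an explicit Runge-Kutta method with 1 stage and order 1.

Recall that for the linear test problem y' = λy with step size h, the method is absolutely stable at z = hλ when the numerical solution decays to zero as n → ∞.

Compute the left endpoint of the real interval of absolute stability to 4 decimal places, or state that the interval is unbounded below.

z* = -2.0000.

Test eqn y'=λy, z=hλ:
  order 1, 1-stage ⇒ R(z)=1+z
  (e.g. R(-0.49)=0.51000, |R|=0.51000)

Find x<0 with |R(x)|<1.
x=-0.49: |R|=0.5100
|R(-1.9)|=0.9000 |R(-0.95)|=0.0500 |R(-0.76)|=0.2400
Bisect:
  x_lo=-2.5872 |R|=1.5872  x_hi=-0.3799 |R|=0.6201
  mid=-1.48356 |R|=0.48356 →hi
  mid=-2.03537 |R|=1.03537 →lo
  mid=-1.75947 |R|=0.75947 →hi
  mid=-1.89742 |R|=0.89742 →hi
  mid=-1.96640 |R|=0.96640 →hi
  mid=-2.00088 |R|=1.00088 →lo
  mid=-1.98364 |R|=0.98364 →hi
  mid=-1.99226 |R|=0.99226 →hi
  mid=-1.99657 |R|=0.99657 →hi
  ...
  [-2.00008,-1.99994] ⇒ x*=-2.0000
Stable set (-2.0000, 0).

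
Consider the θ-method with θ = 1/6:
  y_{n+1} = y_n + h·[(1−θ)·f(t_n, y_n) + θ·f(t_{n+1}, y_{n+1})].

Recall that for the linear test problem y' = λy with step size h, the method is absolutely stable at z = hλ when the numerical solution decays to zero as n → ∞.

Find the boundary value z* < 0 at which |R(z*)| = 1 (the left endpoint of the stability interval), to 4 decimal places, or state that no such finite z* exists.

Set f=λy, z=hλ:
  y_{n+1} = y_n + z·[5/6·y_n + 1/6·y_{n+1}] ⇒ (1 − 1/6z)y_{n+1} = (1 + 5/6z)y_n
  R(z) = (1 + 5/6z)/(1 − 1/6z).

Boundary: |R(x)|=1, x<0.
x=-1.72: |R|=0.3368
R=−1: 1+5/6x = −1+1/6x ⇒ -2/3x=2 ⇒ x=2/(-2/3)=-3.0000
Confirm numerically:
  x=-2.801: |R|=0.90956 <1
  x=-2.547: |R|=0.78800 <1
  x=-1.958: |R|=0.47625 <1
  x=-1.757: |R|=0.35903 <1
  x=-3.238: |R|=1.10305 >1
  x=-3.053: |R|=1.02342 >1
Stable set (-3.0000, 0).

left endpoint -3.0000.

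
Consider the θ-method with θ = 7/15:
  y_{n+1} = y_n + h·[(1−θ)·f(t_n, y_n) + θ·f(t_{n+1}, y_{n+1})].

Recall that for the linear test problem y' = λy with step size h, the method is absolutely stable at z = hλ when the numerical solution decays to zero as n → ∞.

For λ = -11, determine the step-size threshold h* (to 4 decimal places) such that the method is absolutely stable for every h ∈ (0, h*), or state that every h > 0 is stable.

On y'=λy, z=hλ:
  y_{n+1} = y_n + z·[8/15·y_n + 7/15·y_{n+1}] ⇒ (1 − 7/15z)y_{n+1} = (1 + 8/15z)y_n
  R(z) = (1 + 8/15z)/(1 − 7/15z).

Boundary: |R(x)|=1, x<0.
x=-1: |R|=0.3182
R=−1: 1+8/15x = −1+7/15x ⇒ -1/15x=2 ⇒ x=2/(-1/15)=-30.0000
Confirm numerically:
  x=-18.689: |R|=0.92243 <1
  x=-16.442: |R|=0.89578 <1
  x=-12.519: |R|=0.82967 <1
  x=-30.538: |R|=1.00235 >1
  x=-30.416: |R|=1.00183 >1
Stable set (-30.0000, 0).

(-30.0000,0); λ=-11 ⇒ h* = (30)/11 = 2.7273.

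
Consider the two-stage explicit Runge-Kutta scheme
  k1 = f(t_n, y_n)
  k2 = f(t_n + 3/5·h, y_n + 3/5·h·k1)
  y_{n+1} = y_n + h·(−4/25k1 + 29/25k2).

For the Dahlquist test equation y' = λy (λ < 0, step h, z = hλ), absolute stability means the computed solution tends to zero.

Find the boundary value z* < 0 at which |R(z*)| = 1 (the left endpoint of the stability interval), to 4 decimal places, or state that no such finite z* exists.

With y'=λy (z=hλ):
  k1=λy_n ⇒ h·k1=z·y_n;  k2=λ(1+3/5z)y_n ⇒ h·k2=z(1+3/5z)y_n
  y_{n+1}/y_n = 1 − 4/25z + 29/25z(1+3/5z) = 1 + z + 87/125z²
  R(z) = 1 + z + 87/125z².

Solve |R(x)|<1 on ℝ⁻.
x=-1.26: |R|=0.8450
R=1: x+87/125x²=0 ⇒ x=−125/87=-1.4368; min R=1−1/(4·87/125)=0.6408>−1
Confirm numerically:
  x=-1.243: |R|=0.83235 <1
  x=-1.010: |R|=0.69999 <1
  x=-0.806: |R|=0.64615 <1
  x=-1.563: |R|=1.13731 >1
  x=-1.539: |R|=1.10949 >1
Stable set (-1.4368, 0).

z* = -1.4368.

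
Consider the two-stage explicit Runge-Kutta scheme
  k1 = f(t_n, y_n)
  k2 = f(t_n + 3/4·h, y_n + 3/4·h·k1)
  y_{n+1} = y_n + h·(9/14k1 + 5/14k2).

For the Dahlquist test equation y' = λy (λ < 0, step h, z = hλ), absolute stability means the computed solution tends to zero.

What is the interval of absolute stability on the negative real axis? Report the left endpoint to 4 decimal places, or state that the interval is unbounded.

z∈(-3.7333,0).

Set f=λy, z=hλ:
  k1=λy_n ⇒ h·k1=z·y_n;  k2=λ(1+3/4z)y_n ⇒ h·k2=z(1+3/4z)y_n
  y_{n+1}/y_n = 1 + 9/14z + 5/14z(1+3/4z) = 1 + z + 15/56z²
  so R(z) = 1 + z + 15/56z².

Boundary: |R(x)|=1, x<0.
x=-1.39: |R|=0.1275
R=1: x+15/56x²=0 ⇒ x=−56/15=-3.7333; min R=1−1/(4·15/56)=0.0667>−1
Confirm numerically:
  x=-3.675: |R|=0.94258 <1
  x=-3.664: |R|=0.93195 <1
  x=-2.137: |R|=0.08624 <1
  x=-1.771: |R|=0.06912 <1
  x=-4.253: |R|=1.59200 >1
  x=-3.980: |R|=1.26296 >1
So |R|<1 on (-3.7333, 0).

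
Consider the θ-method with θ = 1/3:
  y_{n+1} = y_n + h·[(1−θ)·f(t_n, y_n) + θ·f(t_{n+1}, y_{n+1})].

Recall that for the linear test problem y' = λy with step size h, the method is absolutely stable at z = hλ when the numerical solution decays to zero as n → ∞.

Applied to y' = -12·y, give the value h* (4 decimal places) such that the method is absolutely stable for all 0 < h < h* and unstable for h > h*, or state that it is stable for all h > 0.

(-6.0000,0); λ=-12 ⇒ h* = (6)/12 = 0.5000.

With y'=λy (z=hλ):
  y_{n+1} = y_n + z·[2/3·y_n + 1/3·y_{n+1}] ⇒ (1 − 1/3z)y_{n+1} = (1 + 2/3z)y_n
  R(z) = (1 + 2/3z)/(1 − 1/3z).

Solve |R(x)|<1 on ℝ⁻.
x=-1.21: |R|=0.1378
R=−1: 1+2/3x = −1+1/3x ⇒ -1/3x=2 ⇒ x=2/(-1/3)=-6.0000
Confirm numerically:
  x=-4.589: |R|=0.81407 <1
  x=-3.966: |R|=0.70801 <1
  x=-3.278: |R|=0.56642 <1
  x=-6.511: |R|=1.05373 >1
  x=-6.370: |R|=1.03949 >1
Interval (-6.0000, 0).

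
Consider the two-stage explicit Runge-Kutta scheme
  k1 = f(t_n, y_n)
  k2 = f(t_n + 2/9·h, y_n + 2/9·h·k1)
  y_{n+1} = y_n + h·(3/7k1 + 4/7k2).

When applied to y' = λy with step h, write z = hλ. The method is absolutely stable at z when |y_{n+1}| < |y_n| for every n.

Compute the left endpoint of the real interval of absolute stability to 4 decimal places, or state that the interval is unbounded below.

left endpoint -7.8750.

Set f=λy, z=hλ:
  k1=λy_n ⇒ h·k1=z·y_n;  k2=λ(1+2/9z)y_n ⇒ h·k2=z(1+2/9z)y_n
  y_{n+1}/y_n = 1 + 3/7z + 4/7z(1+2/9z) = 1 + z + 8/63z²
  so R(z) = 1 + z + 8/63z².

Need |R(x)|<1, x<0.
x=-0.97: |R|=0.1495
R=1: x+8/63x²=0 ⇒ x=−63/8=-7.8750; min R=1−1/(4·8/63)=-0.9688>−1
Confirm numerically:
  x=-6.241: |R|=0.29496 <1
  x=-5.272: |R|=0.74261 <1
  x=-5.103: |R|=0.79626 <1
  x=-3.749: |R|=0.96424 <1
  x=-8.459: |R|=1.62731 >1
  x=-8.304: |R|=1.45237 >1
Stable set (-7.8750, 0).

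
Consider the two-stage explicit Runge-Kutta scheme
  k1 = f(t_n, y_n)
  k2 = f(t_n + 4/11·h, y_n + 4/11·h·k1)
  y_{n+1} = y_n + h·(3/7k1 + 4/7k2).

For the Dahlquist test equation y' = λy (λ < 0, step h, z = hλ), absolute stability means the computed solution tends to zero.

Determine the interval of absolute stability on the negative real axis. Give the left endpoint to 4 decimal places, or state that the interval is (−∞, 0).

On y'=λy, z=hλ:
  k1=λy_n ⇒ h·k1=z·y_n;  k2=λ(1+4/11z)y_n ⇒ h·k2=z(1+4/11z)y_n
  y_{n+1}/y_n = 1 + 3/7z + 4/7z(1+4/11z) = 1 + z + 16/77z²
  R(z) = 1 + z + 16/77z².

Boundary: |R(x)|=1, x<0.
x=-0.85: |R|=0.3001
R=1: x+16/77x²=0 ⇒ x=−77/16=-4.8125; min R=1−1/(4·16/77)=-0.2031>−1
Confirm numerically:
  x=-4.687: |R|=0.87777 <1
  x=-4.415: |R|=0.63533 <1
  x=-2.874: |R|=0.15766 <1
  x=-2.825: |R|=0.16669 <1
  x=-5.209: |R|=1.42917 >1
  x=-5.081: |R|=1.28348 >1
  x=-4.987: |R|=1.18083 >1
Interval (-4.8125, 0).

z∈(-4.8125,0).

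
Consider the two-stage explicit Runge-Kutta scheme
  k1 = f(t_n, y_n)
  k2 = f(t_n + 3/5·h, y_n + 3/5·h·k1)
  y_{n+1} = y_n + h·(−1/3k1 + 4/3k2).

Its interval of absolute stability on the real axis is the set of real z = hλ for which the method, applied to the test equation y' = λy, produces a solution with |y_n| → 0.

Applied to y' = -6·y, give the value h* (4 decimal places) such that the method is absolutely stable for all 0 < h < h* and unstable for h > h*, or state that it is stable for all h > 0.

With y'=λy (z=hλ):
  k1=λy_n ⇒ h·k1=z·y_n;  k2=λ(1+3/5z)y_n ⇒ h·k2=z(1+3/5z)y_n
  y_{n+1}/y_n = 1 − 1/3z + 4/3z(1+3/5z) = 1 + z + 4/5z²
  so R(z) = 1 + z + 4/5z².

Need |R(x)|<1, x<0.
x=-0.63: |R|=0.6875
R=1: x+4/5x²=0 ⇒ x=−5/4=-1.2500; min R=1−1/(4·4/5)=0.6875>−1
Confirm numerically:
  x=-1.176: |R|=0.93038 <1
  x=-0.922: |R|=0.75807 <1
  x=-0.614: |R|=0.68760 <1
  x=-1.604: |R|=1.45425 >1
  x=-1.455: |R|=1.23862 >1
Interval (-1.2500, 0).

(-1.2500,0); λ=-6 ⇒ h* = (5/4)/6 = 0.2083.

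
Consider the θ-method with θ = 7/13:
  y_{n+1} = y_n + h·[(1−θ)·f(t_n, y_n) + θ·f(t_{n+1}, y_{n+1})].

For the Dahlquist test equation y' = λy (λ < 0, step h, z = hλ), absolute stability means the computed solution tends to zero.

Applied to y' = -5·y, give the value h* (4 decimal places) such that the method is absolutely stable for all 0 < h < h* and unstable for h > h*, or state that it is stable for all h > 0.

interval (−∞, 0). Any h>0 works for λ=-5.

Test eqn y'=λy, z=hλ:
  y_{n+1} = y_n + z·[6/13·y_n + 7/13·y_{n+1}] ⇒ (1 − 7/13z)y_{n+1} = (1 + 6/13z)y_n
  so R(z) = (1 + 6/13z)/(1 − 7/13z).

Need |R(x)|<1, x<0.
x=-0.38: |R|=0.6845
x=-2: |R|=0.0370
x=-10: |R|=0.5663
x=-100: |R|=0.8233
θ=7/13≥1/2 ⇒ |1+6/13x|<|1−7/13x| ∀x<0 ⇒ unbounded interval.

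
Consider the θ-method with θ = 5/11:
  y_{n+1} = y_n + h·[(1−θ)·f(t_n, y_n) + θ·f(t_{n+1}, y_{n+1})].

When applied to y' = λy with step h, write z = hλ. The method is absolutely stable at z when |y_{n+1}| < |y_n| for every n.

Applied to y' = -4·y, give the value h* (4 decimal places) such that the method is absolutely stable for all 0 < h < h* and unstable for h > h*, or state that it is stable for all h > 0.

(-22.0000,0); λ=-4 ⇒ h* = (22)/4 = 5.5000.

Set f=λy, z=hλ:
  y_{n+1} = y_n + z·[6/11·y_n + 5/11·y_{n+1}] ⇒ (1 − 5/11z)y_{n+1} = (1 + 6/11z)y_n
  so R(z) = (1 + 6/11z)/(1 − 5/11z).

Find x<0 with |R(x)|<1.
x=-0.91: |R|=0.3563
R=−1: 1+6/11x = −1+5/11x ⇒ -1/11x=2 ⇒ x=2/(-1/11)=-22.0000
Confirm numerically:
  x=-12.744: |R|=0.87612 <1
  x=-11.861: |R|=0.85579 <1
  x=-10.201: |R|=0.80971 <1
  x=-8.802: |R|=0.76008 <1
  x=-22.593: |R|=1.00478 >1
  x=-22.566: |R|=1.00457 >1
Interval (-22.0000, 0).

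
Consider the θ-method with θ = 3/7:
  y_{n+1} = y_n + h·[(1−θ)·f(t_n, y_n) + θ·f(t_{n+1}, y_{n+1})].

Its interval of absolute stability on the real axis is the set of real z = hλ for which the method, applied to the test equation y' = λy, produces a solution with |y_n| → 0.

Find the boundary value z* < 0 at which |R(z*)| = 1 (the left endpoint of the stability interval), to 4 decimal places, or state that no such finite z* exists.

With y'=λy (z=hλ):
  y_{n+1} = y_n + z·[4/7·y_n + 3/7·y_{n+1}] ⇒ (1 − 3/7z)y_{n+1} = (1 + 4/7z)y_n
  R(z) = (1 + 4/7z)/(1 − 3/7z).

Need |R(x)|<1, x<0.
x=-1.38: |R|=0.1329
R=−1: 1+4/7x = −1+3/7x ⇒ -1/7x=2 ⇒ x=2/(-1/7)=-14.0000
Confirm numerically:
  x=-10.923: |R|=0.92263 <1
  x=-8.999: |R|=0.85290 <1
  x=-5.657: |R|=0.65195 <1
  x=-14.379: |R|=1.00756 >1
  x=-14.144: |R|=1.00291 >1
  x=-14.116: |R|=1.00235 >1
Stable set (-14.0000, 0).

left endpoint -14.0000.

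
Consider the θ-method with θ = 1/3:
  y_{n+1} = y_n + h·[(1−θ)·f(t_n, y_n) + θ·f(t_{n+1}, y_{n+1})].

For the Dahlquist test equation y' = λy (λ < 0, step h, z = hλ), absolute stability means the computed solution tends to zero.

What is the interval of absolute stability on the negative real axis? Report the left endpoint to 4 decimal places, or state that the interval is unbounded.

On y'=λy, z=hλ:
  y_{n+1} = y_n + z·[2/3·y_n + 1/3·y_{n+1}] ⇒ (1 − 1/3z)y_{n+1} = (1 + 2/3z)y_n
  so R(z) = (1 + 2/3z)/(1 − 1/3z).

Solve |R(x)|<1 on ℝ⁻.
x=-1.45: |R|=0.0225
R=−1: 1+2/3x = −1+1/3x ⇒ -1/3x=2 ⇒ x=2/(-1/3)=-6.0000
Confirm numerically:
  x=-4.886: |R|=0.85874 <1
  x=-4.576: |R|=0.81204 <1
  x=-2.474: |R|=0.35586 <1
  x=-6.492: |R|=1.05183 >1
  x=-6.302: |R|=1.03247 >1
  x=-6.293: |R|=1.03153 >1
Interval (-6.0000, 0).

z∈(-6.0000,0).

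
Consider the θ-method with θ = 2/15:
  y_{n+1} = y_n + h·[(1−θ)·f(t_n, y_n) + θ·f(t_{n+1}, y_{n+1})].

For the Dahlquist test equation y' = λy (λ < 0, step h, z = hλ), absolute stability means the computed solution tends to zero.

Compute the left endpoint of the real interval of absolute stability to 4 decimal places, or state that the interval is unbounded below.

left endpoint -2.7273.

With y'=λy (z=hλ):
  y_{n+1} = y_n + z·[13/15·y_n + 2/15·y_{n+1}] ⇒ (1 − 2/15z)y_{n+1} = (1 + 13/15z)y_n
  ⇒ R(z) = (1 + 13/15z)/(1 − 2/15z).

Solve |R(x)|<1 on ℝ⁻.
x=-0.44: |R|=0.5844
R=−1: 1+13/15x = −1+2/15x ⇒ -11/15x=2 ⇒ x=2/(-11/15)=-2.7273
Confirm numerically:
  x=-2.394: |R|=0.81474 <1
  x=-1.570: |R|=0.29824 <1
  x=-1.309: |R|=0.11449 <1
  x=-3.120: |R|=1.20339 >1
  x=-2.983: |R|=1.13417 >1
  x=-2.948: |R|=1.11619 >1
So |R|<1 on (-2.7273, 0).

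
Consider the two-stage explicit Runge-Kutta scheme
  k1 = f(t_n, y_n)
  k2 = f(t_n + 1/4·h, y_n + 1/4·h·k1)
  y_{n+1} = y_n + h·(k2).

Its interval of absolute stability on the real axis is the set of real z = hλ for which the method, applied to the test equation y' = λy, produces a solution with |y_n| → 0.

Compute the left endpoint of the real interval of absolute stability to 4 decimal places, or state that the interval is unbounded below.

With y'=λy (z=hλ):
  k1=λy_n ⇒ h·k1=z·y_n;  k2=λ(1+1/4z)y_n ⇒ h·k2=z(1+1/4z)y_n
  y_{n+1}/y_n = 1 + z(1+1/4z) = 1 + z + 1/4z²
  ⇒ R(z) = 1 + z + 1/4z².

Find x<0 with |R(x)|<1.
x=-0.54: |R|=0.5329
R=1: x+1/4x²=0 ⇒ x=−4=-4.0000; min R=1−1/(4·1/4)=0.0000>−1
Confirm numerically:
  x=-3.817: |R|=0.82537 <1
  x=-2.900: |R|=0.20250 <1
  x=-1.986: |R|=0.00005 <1
  x=-4.460: |R|=1.51290 >1
  x=-4.371: |R|=1.40541 >1
Interval (-4.0000, 0).

left endpoint -4.0000.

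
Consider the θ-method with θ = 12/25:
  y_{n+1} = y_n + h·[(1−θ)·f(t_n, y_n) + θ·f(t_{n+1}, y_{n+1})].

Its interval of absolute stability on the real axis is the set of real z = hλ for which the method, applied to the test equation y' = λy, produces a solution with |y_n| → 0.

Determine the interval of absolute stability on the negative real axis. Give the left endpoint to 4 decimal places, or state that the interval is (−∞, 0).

Test eqn y'=λy, z=hλ:
  y_{n+1} = y_n + z·[13/25·y_n + 12/25·y_{n+1}] ⇒ (1 − 12/25z)y_{n+1} = (1 + 13/25z)y_n
  R(z) = (1 + 13/25z)/(1 − 12/25z).

Need |R(x)|<1, x<0.
x=-1.65: |R|=0.0792
R=−1: 1+13/25x = −1+12/25x ⇒ -1/25x=2 ⇒ x=2/(-1/25)=-50.0000
Confirm numerically:
  x=-46.046: |R|=0.99315 <1
  x=-36.088: |R|=0.96963 <1
  x=-23.847: |R|=0.91595 <1
  x=-20.084: |R|=0.88754 <1
  x=-50.557: |R|=1.00088 >1
  x=-50.064: |R|=1.00010 >1
  x=-50.041: |R|=1.00007 >1
So |R|<1 on (-50.0000, 0).

(-50.0000, 0).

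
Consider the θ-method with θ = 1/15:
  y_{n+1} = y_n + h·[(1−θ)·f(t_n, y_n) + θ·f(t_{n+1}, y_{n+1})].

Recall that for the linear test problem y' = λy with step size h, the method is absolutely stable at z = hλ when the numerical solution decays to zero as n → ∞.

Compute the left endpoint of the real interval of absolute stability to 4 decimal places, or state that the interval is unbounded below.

With y'=λy (z=hλ):
  y_{n+1} = y_n + z·[14/15·y_n + 1/15·y_{n+1}] ⇒ (1 − 1/15z)y_{n+1} = (1 + 14/15z)y_n
  ⇒ R(z) = (1 + 14/15z)/(1 − 1/15z).

Solve |R(x)|<1 on ℝ⁻.
x=-0.58: |R|=0.4416
R=−1: 1+14/15x = −1+1/15x ⇒ -13/15x=2 ⇒ x=2/(-13/15)=-2.3077
Confirm numerically:
  x=-2.257: |R|=0.96181 <1
  x=-1.907: |R|=0.69190 <1
  x=-1.039: |R|=0.02831 <1
  x=-2.808: |R|=1.36523 >1
  x=-2.671: |R|=1.26727 >1
Interval (-2.3077, 0).

left endpoint -2.3077.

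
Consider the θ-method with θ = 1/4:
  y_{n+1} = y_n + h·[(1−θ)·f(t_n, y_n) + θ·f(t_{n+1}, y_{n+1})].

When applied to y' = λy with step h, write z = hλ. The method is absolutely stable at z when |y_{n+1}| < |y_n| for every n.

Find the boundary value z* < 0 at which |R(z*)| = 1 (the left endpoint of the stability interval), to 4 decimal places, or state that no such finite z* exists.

left endpoint -4.0000.

On y'=λy, z=hλ:
  y_{n+1} = y_n + z·[3/4·y_n + 1/4·y_{n+1}] ⇒ (1 − 1/4z)y_{n+1} = (1 + 3/4z)y_n
  ⇒ R(z) = (1 + 3/4z)/(1 − 1/4z).

Find x<0 with |R(x)|<1.
x=-0.41: |R|=0.6281
R=−1: 1+3/4x = −1+1/4x ⇒ -1/2x=2 ⇒ x=2/(-1/2)=-4.0000
Confirm numerically:
  x=-3.065: |R|=0.73531 <1
  x=-1.962: |R|=0.31634 <1
  x=-1.799: |R|=0.24090 <1
  x=-1.761: |R|=0.22270 <1
  x=-4.293: |R|=1.07066 >1
  x=-4.206: |R|=1.05021 >1
So |R|<1 on (-4.0000, 0).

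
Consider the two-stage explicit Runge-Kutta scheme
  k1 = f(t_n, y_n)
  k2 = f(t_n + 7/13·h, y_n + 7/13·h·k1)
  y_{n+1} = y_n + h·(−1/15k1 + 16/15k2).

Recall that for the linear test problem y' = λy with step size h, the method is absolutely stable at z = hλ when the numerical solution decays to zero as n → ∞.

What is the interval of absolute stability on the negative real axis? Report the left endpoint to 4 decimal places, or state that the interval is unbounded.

Test eqn y'=λy, z=hλ:
  k1=λy_n ⇒ h·k1=z·y_n;  k2=λ(1+7/13z)y_n ⇒ h·k2=z(1+7/13z)y_n
  y_{n+1}/y_n = 1 − 1/15z + 16/15z(1+7/13z) = 1 + z + 112/195z²
  R(z) = 1 + z + 112/195z².

Find x<0 with |R(x)|<1.
x=-0.85: |R|=0.5650
R=1: x+112/195x²=0 ⇒ x=−195/112=-1.7411; min R=1−1/(4·112/195)=0.5647>−1
Confirm numerically:
  x=-1.250: |R|=0.64744 <1
  x=-1.240: |R|=0.64313 <1
  x=-1.147: |R|=0.60863 <1
  x=-2.282: |R|=1.70899 >1
  x=-2.227: |R|=1.62155 >1
  x=-1.953: |R|=1.23773 >1
Stable set (-1.7411, 0).

(-1.7411, 0).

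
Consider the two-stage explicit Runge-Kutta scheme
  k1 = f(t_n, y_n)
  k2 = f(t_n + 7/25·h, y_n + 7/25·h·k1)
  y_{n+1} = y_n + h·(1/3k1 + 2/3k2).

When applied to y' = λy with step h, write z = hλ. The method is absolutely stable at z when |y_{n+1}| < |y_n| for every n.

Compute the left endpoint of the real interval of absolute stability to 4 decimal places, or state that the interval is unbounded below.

left endpoint -5.3571.

With y'=λy (z=hλ):
  k1=λy_n ⇒ h·k1=z·y_n;  k2=λ(1+7/25z)y_n ⇒ h·k2=z(1+7/25z)y_n
  y_{n+1}/y_n = 1 + 1/3z + 2/3z(1+7/25z) = 1 + z + 14/75z²
  so R(z) = 1 + z + 14/75z².

Need |R(x)|<1, x<0.
x=-1.6: |R|=0.1221
R=1: x+14/75x²=0 ⇒ x=−75/14=-5.3571; min R=1−1/(4·14/75)=-0.3393>−1
Confirm numerically:
  x=-4.379: |R|=0.20045 <1
  x=-3.632: |R|=0.16960 <1
  x=-3.609: |R|=0.17769 <1
  x=-2.443: |R|=0.32893 <1
  x=-5.858: |R|=1.54768 >1
  x=-5.817: |R|=1.49933 >1
Interval (-5.3571, 0).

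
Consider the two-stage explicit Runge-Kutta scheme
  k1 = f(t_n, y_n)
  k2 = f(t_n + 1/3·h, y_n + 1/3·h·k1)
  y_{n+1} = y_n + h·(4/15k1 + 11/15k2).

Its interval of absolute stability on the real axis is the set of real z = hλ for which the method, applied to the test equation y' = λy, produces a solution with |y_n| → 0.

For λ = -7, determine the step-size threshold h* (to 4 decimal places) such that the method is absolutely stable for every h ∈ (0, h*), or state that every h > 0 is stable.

Set f=λy, z=hλ:
  k1=λy_n ⇒ h·k1=z·y_n;  k2=λ(1+1/3z)y_n ⇒ h·k2=z(1+1/3z)y_n
  y_{n+1}/y_n = 1 + 4/15z + 11/15z(1+1/3z) = 1 + z + 11/45z²
  so R(z) = 1 + z + 11/45z².

Find x<0 with |R(x)|<1.
x=-0.44: |R|=0.6073
R=1: x+11/45x²=0 ⇒ x=−45/11=-4.0909; min R=1−1/(4·11/45)=-0.0227>−1
Confirm numerically:
  x=-4.005: |R|=0.91589 <1
  x=-3.537: |R|=0.52109 <1
  x=-3.462: |R|=0.46778 <1
  x=-2.585: |R|=0.04843 <1
  x=-4.689: |R|=1.68553 >1
  x=-4.448: |R|=1.38826 >1
  x=-4.181: |R|=1.09207 >1
Interval (-4.0909, 0).

(-4.0909,0); λ=-7 ⇒ h* = (45/11)/7 = 0.5844.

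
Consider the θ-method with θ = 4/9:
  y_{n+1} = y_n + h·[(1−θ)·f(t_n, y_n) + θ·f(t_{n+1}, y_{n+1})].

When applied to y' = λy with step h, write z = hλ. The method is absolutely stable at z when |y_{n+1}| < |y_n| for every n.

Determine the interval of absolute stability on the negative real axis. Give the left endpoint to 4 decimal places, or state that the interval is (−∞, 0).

Set f=λy, z=hλ:
  y_{n+1} = y_n + z·[5/9·y_n + 4/9·y_{n+1}] ⇒ (1 − 4/9z)y_{n+1} = (1 + 5/9z)y_n
  R(z) = (1 + 5/9z)/(1 − 4/9z).

Find x<0 with |R(x)|<1.
x=-1.66: |R|=0.0448
R=−1: 1+5/9x = −1+4/9x ⇒ -1/9x=2 ⇒ x=2/(-1/9)=-18.0000
Confirm numerically:
  x=-17.869: |R|=0.99837 <1
  x=-14.895: |R|=0.95472 <1
  x=-9.580: |R|=0.82206 <1
  x=-8.335: |R|=0.77173 <1
  x=-18.592: |R|=1.00710 >1
  x=-18.419: |R|=1.00507 >1
  x=-18.060: |R|=1.00074 >1
Interval (-18.0000, 0).

(-18.0000, 0).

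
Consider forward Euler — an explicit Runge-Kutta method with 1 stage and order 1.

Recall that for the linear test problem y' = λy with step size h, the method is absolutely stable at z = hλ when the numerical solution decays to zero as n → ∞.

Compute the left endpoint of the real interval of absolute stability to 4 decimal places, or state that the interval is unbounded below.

On y'=λy, z=hλ:
  order 1, 1-stage ⇒ R(z)=1+z
  (e.g. R(-1.29)=-0.29000, |R|=0.29000)

Find x<0 with |R(x)|<1.
x=-1.29: |R|=0.2900
|R(-1.5)|=0.5000 |R(-1.04)|=0.0400 |R(-1.01)|=0.0100
Bisect:
  x_lo=-2.8382 |R|=1.8382  x_hi=-0.3241 |R|=0.6759
  mid=-1.58112 |R|=0.58112 →hi
  mid=-2.20964 |R|=1.20964 →lo
  mid=-1.89538 |R|=0.89538 →hi
  mid=-2.05251 |R|=1.05251 →lo
  mid=-1.97395 |R|=0.97395 →hi
  mid=-2.01323 |R|=1.01323 →lo
  mid=-1.99359 |R|=0.99359 →hi
  mid=-2.00341 |R|=1.00341 →lo
  mid=-1.99850 |R|=0.99850 →hi
  mid=-2.00095 |R|=1.00095 →lo
  ...
  [-2.00003,-1.99988] ⇒ x*=-2.0000
Interval (-2.0000, 0).

left endpoint -2.0000.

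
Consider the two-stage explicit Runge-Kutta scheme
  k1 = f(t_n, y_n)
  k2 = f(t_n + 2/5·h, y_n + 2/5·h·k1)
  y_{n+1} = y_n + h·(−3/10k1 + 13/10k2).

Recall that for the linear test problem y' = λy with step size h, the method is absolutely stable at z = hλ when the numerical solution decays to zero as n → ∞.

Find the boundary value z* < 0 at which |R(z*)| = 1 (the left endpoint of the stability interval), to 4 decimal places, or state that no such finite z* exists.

z* = -1.9231.

Test eqn y'=λy, z=hλ:
  k1=λy_n ⇒ h·k1=z·y_n;  k2=λ(1+2/5z)y_n ⇒ h·k2=z(1+2/5z)y_n
  y_{n+1}/y_n = 1 − 3/10z + 13/10z(1+2/5z) = 1 + z + 13/25z²
  R(z) = 1 + z + 13/25z².

Solve |R(x)|<1 on ℝ⁻.
x=-1.02: |R|=0.5210
R=1: x+13/25x²=0 ⇒ x=−25/13=-1.9231; min R=1−1/(4·13/25)=0.5192>−1
Confirm numerically:
  x=-1.833: |R|=0.91414 <1
  x=-1.390: |R|=0.61469 <1
  x=-1.184: |R|=0.54497 <1
  x=-0.997: |R|=0.51988 <1
  x=-2.504: |R|=1.75641 >1
  x=-2.201: |R|=1.31809 >1
Stable set (-1.9231, 0).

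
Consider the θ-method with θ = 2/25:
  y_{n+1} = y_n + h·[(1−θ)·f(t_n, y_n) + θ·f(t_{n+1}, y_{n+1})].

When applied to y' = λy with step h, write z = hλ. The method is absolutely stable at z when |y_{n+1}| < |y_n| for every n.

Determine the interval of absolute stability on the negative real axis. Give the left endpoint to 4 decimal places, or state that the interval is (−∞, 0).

(-2.3810, 0).

Set f=λy, z=hλ:
  y_{n+1} = y_n + z·[23/25·y_n + 2/25·y_{n+1}] ⇒ (1 − 2/25z)y_{n+1} = (1 + 23/25z)y_n
  Hence R(z) = (1 + 23/25z)/(1 − 2/25z).

Solve |R(x)|<1 on ℝ⁻.
x=-0.6: |R|=0.4275
R=−1: 1+23/25x = −1+2/25x ⇒ -21/25x=2 ⇒ x=2/(-21/25)=-2.3810
Confirm numerically:
  x=-2.083: |R|=0.78547 <1
  x=-1.154: |R|=0.05647 <1
  x=-1.150: |R|=0.05311 <1
  x=-1.024: |R|=0.05353 <1
  x=-2.648: |R|=1.18511 >1
  x=-2.420: |R|=1.02748 >1
  x=-2.410: |R|=1.02046 >1
So |R|<1 on (-2.3810, 0).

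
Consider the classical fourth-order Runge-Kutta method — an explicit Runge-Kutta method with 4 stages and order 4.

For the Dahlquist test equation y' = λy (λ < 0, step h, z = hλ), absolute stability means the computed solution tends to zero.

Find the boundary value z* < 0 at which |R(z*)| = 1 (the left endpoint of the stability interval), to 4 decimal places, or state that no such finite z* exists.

left endpoint -2.7853.

Set f=λy, z=hλ:
  order 4, 4-stage ⇒ R(z)=1+z+z^2/2+z^3/6+z^4/24
  (e.g. R(-1.79)=0.28392, |R|=0.28392)

Boundary: |R(x)|=1, x<0.
x=-1.79: |R|=0.2839
|R(-2.29)|=0.4764 |R(-2.02)|=0.3402 |R(-0.5)|=0.6068
Bisect:
  x_lo=-3.1626 |R|=1.7348  x_hi=-0.3340 |R|=0.7161
  mid=-1.74830 |R|=0.27862 →hi
  mid=-2.45546 |R|=0.60642 →hi
  mid=-2.80905 |R|=1.03641 →lo
  mid=-2.63226 |R|=0.79274 →hi
  mid=-2.72065 |R|=0.90683 →hi
  mid=-2.76485 |R|=0.96961 →hi
  mid=-2.78695 |R|=1.00250 →lo
  mid=-2.77590 |R|=0.98593 →hi
  mid=-2.78142 |R|=0.99418 →hi
  mid=-2.78419 |R|=0.99833 →hi
  ...
  [-2.78539,-2.78522] ⇒ x*=-2.7853
So |R|<1 on (-2.7853, 0).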